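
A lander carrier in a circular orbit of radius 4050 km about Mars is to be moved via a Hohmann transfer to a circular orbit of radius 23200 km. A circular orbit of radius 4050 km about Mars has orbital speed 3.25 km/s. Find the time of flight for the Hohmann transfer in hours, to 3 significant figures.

From the circular-orbit relation v² = μ/r at r = 4050 km: μ = v²r = (3.25)² × 4050 = 42778.1 km³/s².
The Hohmann ellipse has a_t = (r₁ + r₂)/2 = 13625 km.
Transfer time t = π√(a_t³/μ) = π√((13625)³ / 42778.1) = 24160 s.
Converting: 24160 s ÷ 3600 s/hour = 6.71 hours.

t = 6.71 hours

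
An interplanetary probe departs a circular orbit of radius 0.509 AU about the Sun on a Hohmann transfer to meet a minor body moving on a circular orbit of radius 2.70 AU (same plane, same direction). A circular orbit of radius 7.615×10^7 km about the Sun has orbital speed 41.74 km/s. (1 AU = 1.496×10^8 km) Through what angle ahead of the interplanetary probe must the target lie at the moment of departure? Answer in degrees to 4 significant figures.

φ = 97.54°

From the circular-orbit relation v² = μ/r at r = 7.615×10^7 km: μ = v²r = (41.74)² × 7.615×10^7 = 1.32671×10^11 km³/s².
In km: r₁ = 0.509 × 1.496×10^8 = 7.61464×10^7 km; r₂ = 2.70 × 1.496×10^8 = 4.0392×10^8 km.
Transfer-ellipse semi-major axis a_t = (r₁ + r₂)/2 = (7.61464×10^7 + 4.0392×10^8)/2 = 2.400332×10^8 km.
Transfer time t = π√(a_t³/μ) = 3.2075×10^7 s.
The target's mean motion on its circular orbit is ω₂ = √(μ/r₂³) = 4.4869×10^-8 rad/s.
Angle swept by the target during transfer: ω₂·t = 1.4392 rad = 82.46°.
The interplanetary probe traverses 180° on the transfer ellipse, so the target must lead by 180° − 82.46° = 97.54°.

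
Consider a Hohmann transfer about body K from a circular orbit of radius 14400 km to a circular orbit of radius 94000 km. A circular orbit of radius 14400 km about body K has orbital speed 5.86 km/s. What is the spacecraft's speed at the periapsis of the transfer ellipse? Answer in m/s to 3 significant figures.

From the circular-orbit relation v² = μ/r at r = 14400 km: μ = v²r = (5.86)² × 14400 = 4.94490×10^5 km³/s².
Transfer-ellipse semi-major axis a_t = (r₁ + r₂)/2 = (14400 + 94000)/2 = 54200 km.
The periapsis of the transfer ellipse is at r = 14400 km.
From the vis-viva equation, v = √[μ(2/r − 1/a_t)] = 7.717 km/s.

v = 7720 m/s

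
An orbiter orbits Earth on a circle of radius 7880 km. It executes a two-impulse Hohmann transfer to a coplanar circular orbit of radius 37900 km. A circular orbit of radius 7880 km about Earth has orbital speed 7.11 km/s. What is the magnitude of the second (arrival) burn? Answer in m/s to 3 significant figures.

From the circular-orbit relation v² = μ/r at r = 7880 km: μ = v²r = (7.11)² × 7880 = 3.98351×10^5 km³/s².
Semi-major axis of the transfer orbit: a_t = (7880 + 37900)/2 = 22890 km.
Circular speed at r = 37900 km: v_c = √(μ/r) = 3.242 km/s.
Vis-viva on the transfer ellipse at r = 37900 km gives v_t = √[μ(2/r − 1/a_t)] = 1.902 km/s.
Δv₂ = |v_t − v_c| = |1.902 − 3.242| = 1.340 km/s.

Δv₂ = 1340 m/s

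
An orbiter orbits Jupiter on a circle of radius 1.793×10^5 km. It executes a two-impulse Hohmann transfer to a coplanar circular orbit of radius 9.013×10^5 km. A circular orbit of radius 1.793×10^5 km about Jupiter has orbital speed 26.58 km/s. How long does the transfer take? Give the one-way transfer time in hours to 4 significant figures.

t = 30.79 hours

From the circular-orbit relation v² = μ/r at r = 1.793×10^5 km: μ = v²r = (26.58)² × 1.793×10^5 = 1.26675×10^8 km³/s².
Semi-major axis of the transfer orbit: a_t = (1.793×10^5 + 9.013×10^5)/2 = 5.403×10^5 km.
Transfer time t = π√(a_t³/μ) = π√((5.403×10^5)³ / 1.26675×10^8) = 1.1086×10^5 s.
Converting: 1.1086×10^5 s ÷ 3600 s/hour = 30.79 hours.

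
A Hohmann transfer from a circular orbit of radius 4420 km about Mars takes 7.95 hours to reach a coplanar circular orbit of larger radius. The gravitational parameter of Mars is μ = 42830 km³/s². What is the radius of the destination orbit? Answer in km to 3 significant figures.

Transfer time t = 7.95 hours = 28620 s, and t = π√(a_t³/μ).
So a_t = (μ t²/π²)^(1/3) = (42830 × (28620)² / π²)^(1/3) = 15261 km.
Since a_t = (r₁ + r₂)/2, r₂ = 2a_t − r₁ = 2×15261 − 4420 = 26102 km.

r₂ = 26100 km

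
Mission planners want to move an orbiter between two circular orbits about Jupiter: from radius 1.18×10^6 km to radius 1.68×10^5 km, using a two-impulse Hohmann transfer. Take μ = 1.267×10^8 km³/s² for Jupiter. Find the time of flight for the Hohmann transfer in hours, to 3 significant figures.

Semi-major axis of the transfer orbit: a_t = (1.180×10^6 + 1.680×10^5)/2 = 6.740×10^5 km.
By Kepler's third law the transfer-orbit period is T = 2π√(a_t³/μ), so t = T/2 = 1.544×10^5 s.
Converting: 1.544×10^5 s ÷ 3600 s/hour = 42.9 hours.

t = 42.9 hours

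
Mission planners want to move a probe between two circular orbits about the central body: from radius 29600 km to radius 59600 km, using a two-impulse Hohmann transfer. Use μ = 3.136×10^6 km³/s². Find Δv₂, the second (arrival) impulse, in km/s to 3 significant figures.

Δv₂ = 1.34 km/s

Semi-major axis of the transfer orbit: a_t = (29600 + 59600)/2 = 44600 km.
Circular speed at r = 59600 km: v_c = √(μ/r) = 7.2538 km/s.
Vis-viva on the transfer ellipse at r = 59600 km gives v_t = √[μ(2/r − 1/a_t)] = 5.9094 km/s.
Δv₂ = |v_t − v_c| = |5.9094 − 7.2538| = 1.344 km/s.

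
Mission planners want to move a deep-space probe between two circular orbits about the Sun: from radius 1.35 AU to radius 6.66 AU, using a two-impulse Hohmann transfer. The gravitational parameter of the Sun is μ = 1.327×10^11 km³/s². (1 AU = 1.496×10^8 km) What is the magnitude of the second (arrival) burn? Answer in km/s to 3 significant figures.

Δv₂ = 4.84 km/s

In km: r₁ = 1.35 × 1.496×10^8 = 2.0196×10^8 km; r₂ = 6.66 × 1.496×10^8 = 9.96336×10^8 km.
Transfer-ellipse semi-major axis a_t = (r₁ + r₂)/2 = (2.0196×10^8 + 9.96336×10^8)/2 = 5.99148×10^8 km.
On the circular orbit at r = 9.96336×10^8 km, v_c = √(μ/r) = 11.54 km/s.
Vis-viva on the transfer ellipse at r = 9.96336×10^8 km gives v_t = √[μ(2/r − 1/a_t)] = 6.700 km/s.
Δv₂ = |v_t − v_c| = |6.700 − 11.54| = 4.840 km/s.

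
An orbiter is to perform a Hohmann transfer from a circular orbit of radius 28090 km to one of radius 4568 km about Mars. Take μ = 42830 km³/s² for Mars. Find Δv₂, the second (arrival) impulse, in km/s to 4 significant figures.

Semi-major axis of the transfer orbit: a_t = (28090 + 4568)/2 = 16329 km.
On the circular orbit at r = 4568 km, v_c = √(μ/r) = 3.0620 km/s.
Transfer-orbit speed at the same r (vis-viva, a = a_t): v_t = √[μ(2/r − 1/a_t)] = 4.0161 km/s.
Δv₂ = |v_t − v_c| = |4.0161 − 3.0620| = 0.9541 km/s.

Δv₂ = 0.9541 km/s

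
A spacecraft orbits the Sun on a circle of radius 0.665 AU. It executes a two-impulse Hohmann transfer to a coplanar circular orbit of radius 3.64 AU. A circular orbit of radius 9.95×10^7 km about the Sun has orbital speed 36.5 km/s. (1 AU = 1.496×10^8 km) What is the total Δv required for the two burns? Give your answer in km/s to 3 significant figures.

Δv = 17.9 km/s

From the circular-orbit relation v² = μ/r at r = 9.95×10^7 km: μ = v²r = (36.5)² × 9.95×10^7 = 1.32559×10^11 km³/s².
In km: r₁ = 0.665 × 1.496×10^8 = 9.9484×10^7 km; r₂ = 3.64 × 1.496×10^8 = 5.44544×10^8 km.
Transfer-ellipse semi-major axis a_t = (r₁ + r₂)/2 = (9.9484×10^7 + 5.44544×10^8)/2 = 3.22014×10^8 km.
Circular speed at r₁: v₁ = √(μ/r₁) = √(1.32559×10^11/9.9484×10^7) = 36.50 km/s.
Transfer-orbit speed at r₁ (v² = μ(2/r − 1/a)): v_p = √[μ(2/r₁ − 1/a_t)] = 47.47 km/s.
First burn Δv₁ = |v_p − v₁| = 10.97 km/s.
At r₂, v₂ = √(μ/r₂) = 15.602 km/s.
Transfer-orbit speed at r₂: v_a = √[μ(2/r₂ − 1/a_t)] = 8.6722 km/s.
Second burn Δv₂ = |v₂ − v_a| = 6.930 km/s.
Δv = Δv₁ + Δv₂ = 10.97 + 6.930 = 17.90 km/s.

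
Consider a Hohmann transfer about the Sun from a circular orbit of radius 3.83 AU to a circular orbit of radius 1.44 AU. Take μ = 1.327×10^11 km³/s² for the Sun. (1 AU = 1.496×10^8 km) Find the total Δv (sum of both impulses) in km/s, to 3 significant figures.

In km: r₁ = 3.83 × 1.496×10^8 = 5.72968×10^8 km; r₂ = 1.44 × 1.496×10^8 = 2.15424×10^8 km.
Transfer-ellipse semi-major axis a_t = (r₁ + r₂)/2 = (5.72968×10^8 + 2.15424×10^8)/2 = 3.94196×10^8 km.
Circular speed at r₁: v₁ = √(μ/r₁) = √(1.327×10^11/5.72968×10^8) = 15.218 km/s.
On the transfer ellipse at r₁, v² = μ(2/r − 1/a) gives v_a = √[μ(2/r₁ − 1/a_t)] = 11.250 km/s.
First burn Δv₁ = |v_a − v₁| = 3.968 km/s.
At r₂, v₂ = √(μ/r₂) = 24.819 km/s.
Transfer-orbit speed at r₂: v_p = √[μ(2/r₂ − 1/a_t)] = 29.922 km/s.
Second burn Δv₂ = |v₂ − v_p| = 5.103 km/s.
Δv = Δv₁ + Δv₂ = 3.968 + 5.103 = 9.071 km/s.

Δv = 9.07 km/s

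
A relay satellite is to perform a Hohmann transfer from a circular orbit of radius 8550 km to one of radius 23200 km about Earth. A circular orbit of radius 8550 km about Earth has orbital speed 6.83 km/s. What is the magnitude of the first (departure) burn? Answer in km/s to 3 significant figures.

Δv₁ = 1.43 km/s

From the circular-orbit relation v² = μ/r at r = 8550 km: μ = v²r = (6.83)² × 8550 = 3.98848×10^5 km³/s².
Transfer-ellipse semi-major axis a_t = (r₁ + r₂)/2 = (8550 + 23200)/2 = 15875 km.
On the circular orbit at r = 8550 km, v_c = √(μ/r) = 6.830 km/s.
Transfer-orbit speed at the same r (vis-viva, a = a_t): v_t = √[μ(2/r − 1/a_t)] = 8.257 km/s.
Δv₁ = |v_t − v_c| = |8.257 − 6.830| = 1.427 km/s.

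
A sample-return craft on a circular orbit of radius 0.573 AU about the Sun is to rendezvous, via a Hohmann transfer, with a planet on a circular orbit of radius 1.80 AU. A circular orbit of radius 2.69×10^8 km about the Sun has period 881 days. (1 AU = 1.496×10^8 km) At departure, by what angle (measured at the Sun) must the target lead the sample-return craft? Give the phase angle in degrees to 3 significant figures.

From Kepler's third law T² = 4π²r³/μ at r = 2.69×10^8 km, T = 881 days = 881 × 86400 s = 7.61184×10^7 s: μ = 4π²r³/T² = 1.32629×10^11 km³/s².
In km: r₁ = 0.573 × 1.496×10^8 = 8.57208×10^7 km; r₂ = 1.80 × 1.496×10^8 = 2.6928×10^8 km.
Semi-major axis of the transfer orbit: a_t = (8.57208×10^7 + 2.6928×10^8)/2 = 1.775004×10^8 km.
The half-period of the transfer ellipse is t = π√(a_t³/μ) = 2.0400×10^7 s.
Target angular speed ω₂ = √(μ/r₂³) = 8.2416×10^-8 rad/s.
Angle swept by the target during transfer: ω₂·t = 1.6813 rad = 96.33°.
Arrival is 180° from departure on the ellipse, so φ = 180° − 96.33° = 83.7°.

φ = 83.7°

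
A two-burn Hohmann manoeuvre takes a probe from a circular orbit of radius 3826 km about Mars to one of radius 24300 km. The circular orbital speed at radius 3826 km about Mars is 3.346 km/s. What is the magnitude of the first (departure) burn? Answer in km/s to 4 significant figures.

From the circular-orbit relation v² = μ/r at r = 3826 km: μ = v²r = (3.346)² × 3826 = 42834.8 km³/s².
Transfer-ellipse semi-major axis a_t = (r₁ + r₂)/2 = (3826 + 24300)/2 = 14063 km.
On the circular orbit at r = 3826 km, v_c = √(μ/r) = 3.346 km/s.
Vis-viva on the transfer ellipse at r = 3826 km gives v_t = √[μ(2/r − 1/a_t)] = 4.398 km/s.
Δv₁ = |v_t − v_c| = |4.398 − 3.346| = 1.052 km/s.

Δv₁ = 1.052 km/s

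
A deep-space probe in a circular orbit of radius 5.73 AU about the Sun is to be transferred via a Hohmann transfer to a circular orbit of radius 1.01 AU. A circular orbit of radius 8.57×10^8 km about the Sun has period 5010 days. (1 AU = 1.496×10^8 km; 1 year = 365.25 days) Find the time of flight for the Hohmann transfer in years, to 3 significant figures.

t = 3.09 years

From Kepler's third law T² = 4π²r³/μ at r = 8.57×10^8 km, T = 5010 days = 5010 × 86400 s = 4.32864×10^8 s: μ = 4π²r³/T² = 1.32617×10^11 km³/s².
In km: r₁ = 5.73 × 1.496×10^8 = 8.57208×10^8 km; r₂ = 1.01 × 1.496×10^8 = 1.51096×10^8 km.
The Hohmann ellipse has a_t = (r₁ + r₂)/2 = 5.04152×10^8 km.
Transfer time t = π√(a_t³/μ) = π√((5.04152×10^8)³ / 1.32617×10^11) = 9.765×10^7 s.
Converting: 9.765×10^7 s ÷ 3.15576×10^7 s/year (365.25 × 86400) = 3.09 years.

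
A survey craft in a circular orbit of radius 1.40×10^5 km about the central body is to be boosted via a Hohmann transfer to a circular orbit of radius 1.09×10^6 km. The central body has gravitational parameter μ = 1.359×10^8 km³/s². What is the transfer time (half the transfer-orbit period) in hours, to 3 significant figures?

t = 36.1 hours

Semi-major axis of the transfer orbit: a_t = (1.400×10^5 + 1.090×10^6)/2 = 6.150×10^5 km.
By Kepler's third law the transfer-orbit period is T = 2π√(a_t³/μ), so t = T/2 = 1.300×10^5 s.
Converting: 1.300×10^5 s ÷ 3600 s/hour = 36.1 hours.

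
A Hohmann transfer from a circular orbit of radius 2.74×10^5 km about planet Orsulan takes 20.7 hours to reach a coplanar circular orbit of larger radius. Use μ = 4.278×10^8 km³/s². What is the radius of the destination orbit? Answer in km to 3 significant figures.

Transfer time t = 20.7 hours = 74520 s, and t = π√(a_t³/μ).
So a_t = (μ t²/π²)^(1/3) = (4.278×10^8 × (74520)² / π²)^(1/3) = 6.2206×10^5 km.
Since a_t = (r₁ + r₂)/2, r₂ = 2a_t − r₁ = 2×6.2206×10^5 − 2.740×10^5 = 9.7012×10^5 km.

r₂ = 9.70×10^5 km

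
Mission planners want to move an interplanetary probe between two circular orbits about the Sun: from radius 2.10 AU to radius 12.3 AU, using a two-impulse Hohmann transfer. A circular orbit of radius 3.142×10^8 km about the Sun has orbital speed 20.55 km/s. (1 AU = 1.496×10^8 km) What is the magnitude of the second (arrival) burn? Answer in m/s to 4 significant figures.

Δv₂ = 3906 m/s

From the circular-orbit relation v² = μ/r at r = 3.142×10^8 km: μ = v²r = (20.55)² × 3.142×10^8 = 1.32687×10^11 km³/s².
In km: r₁ = 2.10 × 1.496×10^8 = 3.1416×10^8 km; r₂ = 12.3 × 1.496×10^8 = 1.84008×10^9 km.
Transfer-ellipse semi-major axis a_t = (r₁ + r₂)/2 = (3.1416×10^8 + 1.84008×10^9)/2 = 1.07712×10^9 km.
On the circular orbit at r = 1.84008×10^9 km, v_c = √(μ/r) = 8.492 km/s.
Vis-viva on the transfer ellipse at r = 1.84008×10^9 km gives v_t = √[μ(2/r − 1/a_t)] = 4.586 km/s.
Δv₂ = |v_t − v_c| = |4.586 − 8.492| = 3.906 km/s.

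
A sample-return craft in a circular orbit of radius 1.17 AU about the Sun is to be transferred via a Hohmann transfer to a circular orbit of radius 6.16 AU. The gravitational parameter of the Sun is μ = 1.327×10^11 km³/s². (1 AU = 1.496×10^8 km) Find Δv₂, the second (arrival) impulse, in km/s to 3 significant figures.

In km: r₁ = 1.17 × 1.496×10^8 = 1.75032×10^8 km; r₂ = 6.16 × 1.496×10^8 = 9.21536×10^8 km.
Semi-major axis of the transfer orbit: a_t = (1.75032×10^8 + 9.21536×10^8)/2 = 5.48284×10^8 km.
On the circular orbit at r = 9.21536×10^8 km, v_c = √(μ/r) = 12.00 km/s.
Vis-viva on the transfer ellipse at r = 9.21536×10^8 km gives v_t = √[μ(2/r − 1/a_t)] = 6.780 km/s.
Δv₂ = |v_t − v_c| = |6.780 − 12.00| = 5.220 km/s.

Δv₂ = 5.22 km/s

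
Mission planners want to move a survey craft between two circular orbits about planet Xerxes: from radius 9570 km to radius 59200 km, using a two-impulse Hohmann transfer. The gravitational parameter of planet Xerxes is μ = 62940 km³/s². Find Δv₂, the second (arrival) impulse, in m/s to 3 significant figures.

Δv₂ = 487 m/s

Semi-major axis of the transfer orbit: a_t = (9570 + 59200)/2 = 34385 km.
Circular speed at r = 59200 km: v_c = √(μ/r) = 1.0311 km/s.
Transfer-orbit speed at the same r (vis-viva, a = a_t): v_t = √[μ(2/r − 1/a_t)] = 0.54397 km/s.
Δv₂ = |v_t − v_c| = |0.54397 − 1.0311| = 0.4871 km/s.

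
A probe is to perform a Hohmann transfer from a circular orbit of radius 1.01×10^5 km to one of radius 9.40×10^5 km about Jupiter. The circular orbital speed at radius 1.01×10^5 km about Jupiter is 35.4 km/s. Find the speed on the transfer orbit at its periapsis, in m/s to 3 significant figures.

v = 47600 m/s

From the circular-orbit relation v² = μ/r at r = 1.01×10^5 km: μ = v²r = (35.4)² × 1.01×10^5 = 1.26569×10^8 km³/s².
The Hohmann ellipse has a_t = (r₁ + r₂)/2 = 5.205×10^5 km.
At periapsis, r = 1.010×10^5 km.
Vis-viva: v = √[μ(2/r − 1/a_t)] = √[1.26569×10^8 × (2/1.010×10^5 − 1/5.205×10^5)] = 47.57 km/s.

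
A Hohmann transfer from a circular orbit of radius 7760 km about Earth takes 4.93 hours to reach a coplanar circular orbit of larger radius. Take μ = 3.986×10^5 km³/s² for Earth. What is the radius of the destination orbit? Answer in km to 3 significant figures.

r₂ = 38900 km

Transfer time t = 4.93 hours = 17748 s, and t = π√(a_t³/μ).
So a_t = (μ t²/π²)^(1/3) = (3.986×10^5 × (17748)² / π²)^(1/3) = 23344 km.
Since a_t = (r₁ + r₂)/2, r₂ = 2a_t − r₁ = 2×23344 − 7760 = 38928 km.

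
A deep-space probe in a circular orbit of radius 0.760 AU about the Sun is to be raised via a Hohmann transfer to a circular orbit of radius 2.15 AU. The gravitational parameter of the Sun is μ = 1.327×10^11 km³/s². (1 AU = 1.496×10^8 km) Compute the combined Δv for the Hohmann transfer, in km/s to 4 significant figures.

Δv = 13.00 km/s

In km: r₁ = 0.760 × 1.496×10^8 = 1.13696×10^8 km; r₂ = 2.15 × 1.496×10^8 = 3.2164×10^8 km.
The Hohmann ellipse has a_t = (r₁ + r₂)/2 = 2.17668×10^8 km.
At r₁ the circular-orbit speed is v₁ = √(μ/r₁) = 34.164 km/s.
Transfer-orbit speed at r₁ (v² = μ(2/r − 1/a)): v_p = √[μ(2/r₁ − 1/a_t)] = 41.529 km/s.
First burn Δv₁ = |v_p − v₁| = 7.365 km/s.
At r₂, v₂ = √(μ/r₂) = 20.312 km/s.
Transfer-orbit speed at r₂: v_a = √[μ(2/r₂ − 1/a_t)] = 14.680 km/s.
Second burn Δv₂ = |v₂ − v_a| = 5.632 km/s.
Total Δv = Δv₁ + Δv₂ = 13.00 km/s.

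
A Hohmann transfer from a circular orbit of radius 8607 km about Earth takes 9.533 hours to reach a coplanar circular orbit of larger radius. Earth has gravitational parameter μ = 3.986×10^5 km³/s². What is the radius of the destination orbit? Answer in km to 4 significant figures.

Transfer time t = 9.533 hours = 34318.8 s, and t = π√(a_t³/μ).
So a_t = (μ t²/π²)^(1/3) = (3.986×10^5 × (34318.8)² / π²)^(1/3) = 36233 km.
Since a_t = (r₁ + r₂)/2, r₂ = 2a_t − r₁ = 2×36233 − 8607 = 63859 km.

r₂ = 63860 km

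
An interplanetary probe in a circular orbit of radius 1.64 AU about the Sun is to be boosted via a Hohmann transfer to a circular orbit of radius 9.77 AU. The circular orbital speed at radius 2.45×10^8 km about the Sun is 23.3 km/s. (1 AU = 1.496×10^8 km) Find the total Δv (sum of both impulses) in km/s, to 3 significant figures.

Δv = 11.6 km/s

From the circular-orbit relation v² = μ/r at r = 2.45×10^8 km: μ = v²r = (23.3)² × 2.45×10^8 = 1.33008×10^11 km³/s².
In km: r₁ = 1.64 × 1.496×10^8 = 2.45344×10^8 km; r₂ = 9.77 × 1.496×10^8 = 1.461592×10^9 km.
The Hohmann ellipse has a_t = (r₁ + r₂)/2 = 8.53468×10^8 km.
At r₁ the circular-orbit speed is v₁ = √(μ/r₁) = 23.284 km/s.
Transfer-orbit speed at r₁ (v² = μ(2/r − 1/a)): v_p = √[μ(2/r₁ − 1/a_t)] = 30.470 km/s.
First burn Δv₁ = |v_p − v₁| = 7.186 km/s.
Circular speed at r₂: v₂ = √(μ/r₂) = 9.540 km/s.
Transfer-orbit speed at r₂: v_a = √[μ(2/r₂ − 1/a_t)] = 5.115 km/s.
Second burn Δv₂ = |v₂ − v_a| = 4.425 km/s.
Total Δv = Δv₁ + Δv₂ = 11.61 km/s.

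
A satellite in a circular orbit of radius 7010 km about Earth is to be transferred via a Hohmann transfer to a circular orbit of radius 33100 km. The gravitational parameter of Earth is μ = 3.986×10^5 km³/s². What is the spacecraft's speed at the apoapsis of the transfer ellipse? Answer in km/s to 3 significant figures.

v = 2.05 km/s

Semi-major axis of the transfer orbit: a_t = (7010 + 33100)/2 = 20055 km.
The apoapsis of the transfer ellipse is at r = 33100 km.
Vis-viva: v = √[μ(2/r − 1/a_t)] = √[3.986×10^5 × (2/33100 − 1/20055)] = 2.052 km/s.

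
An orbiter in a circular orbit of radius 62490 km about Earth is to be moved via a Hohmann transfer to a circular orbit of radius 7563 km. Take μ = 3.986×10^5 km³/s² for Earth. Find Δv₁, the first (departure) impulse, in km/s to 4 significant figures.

Δv₁ = 1.352 km/s

Semi-major axis of the transfer orbit: a_t = (62490 + 7563)/2 = 35026.5 km.
Circular speed at r = 62490 km: v_c = √(μ/r) = 2.526 km/s.
Transfer-orbit speed at the same r (vis-viva, a = a_t): v_t = √[μ(2/r − 1/a_t)] = 1.174 km/s.
Δv₁ = |v_t − v_c| = |1.174 − 2.526| = 1.352 km/s.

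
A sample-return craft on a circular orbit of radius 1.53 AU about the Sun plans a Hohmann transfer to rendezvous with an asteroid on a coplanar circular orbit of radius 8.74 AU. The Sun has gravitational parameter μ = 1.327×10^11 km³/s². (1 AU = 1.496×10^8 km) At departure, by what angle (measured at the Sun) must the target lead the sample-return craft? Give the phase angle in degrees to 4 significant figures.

φ = 98.94°

In km: r₁ = 1.53 × 1.496×10^8 = 2.28888×10^8 km; r₂ = 8.74 × 1.496×10^8 = 1.307504×10^9 km.
The Hohmann ellipse has a_t = (r₁ + r₂)/2 = 7.68196×10^8 km.
Transfer time t = π√(a_t³/μ) = 1.8362×10^8 s.
The target's mean motion on its circular orbit is ω₂ = √(μ/r₂³) = 7.7050×10^-9 rad/s.
Angle swept by the target during transfer: ω₂·t = 1.4148 rad = 81.06°.
The sample-return craft traverses 180° on the transfer ellipse, so the target must lead by 180° − 81.06° = 98.94°.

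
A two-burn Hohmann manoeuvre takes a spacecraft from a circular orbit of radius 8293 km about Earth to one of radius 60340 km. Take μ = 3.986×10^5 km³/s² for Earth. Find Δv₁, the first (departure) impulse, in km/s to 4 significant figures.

Δv₁ = 2.260 km/s

The Hohmann ellipse has a_t = (r₁ + r₂)/2 = 34316.5 km.
On the circular orbit at r = 8293 km, v_c = √(μ/r) = 6.933 km/s.
Vis-viva on the transfer ellipse at r = 8293 km gives v_t = √[μ(2/r − 1/a_t)] = 9.193 km/s.
Δv₁ = |v_t − v_c| = |9.193 − 6.933| = 2.260 km/s.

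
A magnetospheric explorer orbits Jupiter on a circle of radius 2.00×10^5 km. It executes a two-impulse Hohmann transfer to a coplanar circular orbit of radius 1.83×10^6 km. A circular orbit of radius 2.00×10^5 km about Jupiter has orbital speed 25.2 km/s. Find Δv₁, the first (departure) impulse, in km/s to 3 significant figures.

From the circular-orbit relation v² = μ/r at r = 2.00×10^5 km: μ = v²r = (25.2)² × 2.00×10^5 = 1.27008×10^8 km³/s².
The Hohmann ellipse has a_t = (r₁ + r₂)/2 = 1.015×10^6 km.
On the circular orbit at r = 2.000×10^5 km, v_c = √(μ/r) = 25.200 km/s.
Vis-viva on the transfer ellipse at r = 2.000×10^5 km gives v_t = √[μ(2/r − 1/a_t)] = 33.837 km/s.
Δv₁ = |v_t − v_c| = |33.837 − 25.200| = 8.637 km/s.

Δv₁ = 8.64 km/s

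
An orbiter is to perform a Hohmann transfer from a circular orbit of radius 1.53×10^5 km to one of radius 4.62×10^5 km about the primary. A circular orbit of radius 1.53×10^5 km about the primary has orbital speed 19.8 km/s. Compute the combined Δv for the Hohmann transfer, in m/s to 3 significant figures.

From the circular-orbit relation v² = μ/r at r = 1.53×10^5 km: μ = v²r = (19.8)² × 1.53×10^5 = 5.99821×10^7 km³/s².
Transfer-ellipse semi-major axis a_t = (r₁ + r₂)/2 = (1.530×10^5 + 4.620×10^5)/2 = 3.075×10^5 km.
Circular speed at r₁: v₁ = √(μ/r₁) = √(5.99821×10^7/1.530×10^5) = 19.80 km/s.
On the transfer ellipse at r₁, vis-viva gives v_p = √[μ(2/r₁ − 1/a_t)] = 24.27 km/s.
First burn Δv₁ = |v_p − v₁| = 4.470 km/s.
At r₂, v₂ = √(μ/r₂) = 11.394 km/s.
Transfer-orbit speed at r₂: v_a = √[μ(2/r₂ − 1/a_t)] = 8.0374 km/s.
Second burn Δv₂ = |v₂ − v_a| = 3.357 km/s.
Δv = Δv₁ + Δv₂ = 4.470 + 3.357 = 7.827 km/s.

Δv = 7830 m/s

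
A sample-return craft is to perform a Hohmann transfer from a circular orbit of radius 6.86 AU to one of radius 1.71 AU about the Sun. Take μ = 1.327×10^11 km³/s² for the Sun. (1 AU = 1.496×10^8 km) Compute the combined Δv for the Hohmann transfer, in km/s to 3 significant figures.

Δv = 10.2 km/s

In km: r₁ = 6.86 × 1.496×10^8 = 1.026256×10^9 km; r₂ = 1.71 × 1.496×10^8 = 2.55816×10^8 km.
The Hohmann ellipse has a_t = (r₁ + r₂)/2 = 6.41036×10^8 km.
Circular speed at r₁: v₁ = √(μ/r₁) = √(1.327×10^11/1.026256×10^9) = 11.371 km/s.
On the transfer ellipse at r₁, vis-viva gives v_a = √[μ(2/r₁ − 1/a_t)] = 7.1834 km/s.
First burn Δv₁ = |v_a − v₁| = 4.188 km/s.
Circular speed at r₂: v₂ = √(μ/r₂) = 22.776 km/s.
Transfer-orbit speed at r₂: v_p = √[μ(2/r₂ − 1/a_t)] = 28.818 km/s.
Second burn Δv₂ = |v₂ − v_p| = 6.042 km/s.
Δv = Δv₁ + Δv₂ = 4.188 + 6.042 = 10.23 km/s.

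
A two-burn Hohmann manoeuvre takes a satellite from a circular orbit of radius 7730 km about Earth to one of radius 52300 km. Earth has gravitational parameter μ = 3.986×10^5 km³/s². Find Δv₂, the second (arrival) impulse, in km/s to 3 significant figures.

Δv₂ = 1.36 km/s

Transfer-ellipse semi-major axis a_t = (r₁ + r₂)/2 = (7730 + 52300)/2 = 30015 km.
Circular speed at r = 52300 km: v_c = √(μ/r) = 2.761 km/s.
Vis-viva on the transfer ellipse at r = 52300 km gives v_t = √[μ(2/r − 1/a_t)] = 1.401 km/s.
Δv₂ = |v_t − v_c| = |1.401 − 2.761| = 1.360 km/s.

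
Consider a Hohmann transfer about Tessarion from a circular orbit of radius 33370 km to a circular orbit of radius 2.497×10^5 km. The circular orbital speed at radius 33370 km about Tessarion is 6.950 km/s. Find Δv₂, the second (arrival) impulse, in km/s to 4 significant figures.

Δv₂ = 1.307 km/s

From the circular-orbit relation v² = μ/r at r = 33370 km: μ = v²r = (6.950)² × 33370 = 1.61185×10^6 km³/s².
The Hohmann ellipse has a_t = (r₁ + r₂)/2 = 1.41535×10^5 km.
On the circular orbit at r = 2.497×10^5 km, v_c = √(μ/r) = 2.541 km/s.
Vis-viva on the transfer ellipse at r = 2.497×10^5 km gives v_t = √[μ(2/r − 1/a_t)] = 1.234 km/s.
Δv₂ = |v_t − v_c| = |1.234 − 2.541| = 1.307 km/s.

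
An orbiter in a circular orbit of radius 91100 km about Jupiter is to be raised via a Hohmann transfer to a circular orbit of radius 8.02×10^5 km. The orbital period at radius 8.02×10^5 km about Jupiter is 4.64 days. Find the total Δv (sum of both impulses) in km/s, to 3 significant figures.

Δv = 19.6 km/s

From Kepler's third law T² = 4π²r³/μ at r = 8.02×10^5 km, T = 4.64 days = 4.64 × 86400 s = 4.00896×10^5 s: μ = 4π²r³/T² = 1.26712×10^8 km³/s².
Transfer-ellipse semi-major axis a_t = (r₁ + r₂)/2 = (91100 + 8.020×10^5)/2 = 4.4655×10^5 km.
Circular speed at r₁: v₁ = √(μ/r₁) = √(1.26712×10^8/91100) = 37.29 km/s.
On the transfer ellipse at r₁, vis-viva gives v_p = √[μ(2/r₁ − 1/a_t)] = 49.98 km/s.
First burn Δv₁ = |v_p − v₁| = 12.69 km/s.
Circular speed at r₂: v₂ = √(μ/r₂) = 12.5696 km/s.
Transfer-orbit speed at r₂: v_a = √[μ(2/r₂ − 1/a_t)] = 5.67736 km/s.
Second burn Δv₂ = |v₂ − v_a| = 6.892 km/s.
Δv = Δv₁ + Δv₂ = 12.69 + 6.892 = 19.58 km/s.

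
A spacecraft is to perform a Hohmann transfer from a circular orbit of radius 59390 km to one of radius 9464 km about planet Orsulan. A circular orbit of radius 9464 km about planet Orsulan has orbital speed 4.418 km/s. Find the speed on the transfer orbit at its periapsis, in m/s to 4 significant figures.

v = 5803 m/s

From the circular-orbit relation v² = μ/r at r = 9464 km: μ = v²r = (4.418)² × 9464 = 1.84725×10^5 km³/s².
Transfer-ellipse semi-major axis a_t = (r₁ + r₂)/2 = (59390 + 9464)/2 = 34427 km.
At periapsis, r = 9464 km.
From the vis-viva equation, v = √[μ(2/r − 1/a_t)] = 5.803 km/s.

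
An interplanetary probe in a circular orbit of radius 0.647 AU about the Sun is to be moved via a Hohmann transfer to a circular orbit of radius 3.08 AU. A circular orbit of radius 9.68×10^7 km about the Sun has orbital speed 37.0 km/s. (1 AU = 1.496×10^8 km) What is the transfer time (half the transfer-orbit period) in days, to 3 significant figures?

t = 465 days

From the circular-orbit relation v² = μ/r at r = 9.68×10^7 km: μ = v²r = (37.0)² × 9.68×10^7 = 1.32519×10^11 km³/s².
In km: r₁ = 0.647 × 1.496×10^8 = 9.67912×10^7 km; r₂ = 3.08 × 1.496×10^8 = 4.60768×10^8 km.
The Hohmann ellipse has a_t = (r₁ + r₂)/2 = 2.787796×10^8 km.
Transfer time t = π√(a_t³/μ) = π√((2.787796×10^8)³ / 1.32519×10^11) = 4.017×10^7 s.
Converting: 4.017×10^7 s ÷ 86400 s/day = 465 days.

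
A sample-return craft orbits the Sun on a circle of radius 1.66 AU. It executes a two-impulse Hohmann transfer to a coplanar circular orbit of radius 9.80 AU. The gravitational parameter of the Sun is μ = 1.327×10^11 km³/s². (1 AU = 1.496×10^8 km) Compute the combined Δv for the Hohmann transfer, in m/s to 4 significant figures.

Δv = 11510 m/s

In km: r₁ = 1.66 × 1.496×10^8 = 2.48336×10^8 km; r₂ = 9.80 × 1.496×10^8 = 1.46608×10^9 km.
The Hohmann ellipse has a_t = (r₁ + r₂)/2 = 8.57208×10^8 km.
At r₁ the circular-orbit speed is v₁ = √(μ/r₁) = 23.116 km/s.
On the transfer ellipse at r₁, vis-viva gives v_p = √[μ(2/r₁ − 1/a_t)] = 30.231 km/s.
First burn Δv₁ = |v_p − v₁| = 7.115 km/s.
At r₂, v₂ = √(μ/r₂) = 9.514 km/s.
Transfer-orbit speed at r₂: v_a = √[μ(2/r₂ − 1/a_t)] = 5.121 km/s.
Second burn Δv₂ = |v₂ − v_a| = 4.393 km/s.
Total Δv = Δv₁ + Δv₂ = 11.51 km/s.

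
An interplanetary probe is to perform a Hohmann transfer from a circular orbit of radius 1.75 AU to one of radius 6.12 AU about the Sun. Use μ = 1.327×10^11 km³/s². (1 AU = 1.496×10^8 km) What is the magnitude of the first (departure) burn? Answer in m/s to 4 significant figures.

In km: r₁ = 1.75 × 1.496×10^8 = 2.618×10^8 km; r₂ = 6.12 × 1.496×10^8 = 9.15552×10^8 km.
The Hohmann ellipse has a_t = (r₁ + r₂)/2 = 5.88676×10^8 km.
On the circular orbit at r = 2.618×10^8 km, v_c = √(μ/r) = 22.514 km/s.
Vis-viva on the transfer ellipse at r = 2.618×10^8 km gives v_t = √[μ(2/r − 1/a_t)] = 28.077 km/s.
Δv₁ = |v_t − v_c| = |28.077 − 22.514| = 5.563 km/s.

Δv₁ = 5563 m/s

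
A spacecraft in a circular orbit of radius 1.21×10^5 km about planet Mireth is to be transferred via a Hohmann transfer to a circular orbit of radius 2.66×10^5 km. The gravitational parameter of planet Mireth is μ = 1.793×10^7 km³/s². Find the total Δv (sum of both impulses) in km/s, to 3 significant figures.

Transfer-ellipse semi-major axis a_t = (r₁ + r₂)/2 = (1.210×10^5 + 2.660×10^5)/2 = 1.935×10^5 km.
Circular speed at r₁: v₁ = √(μ/r₁) = √(1.793×10^7/1.210×10^5) = 12.173 km/s.
On the transfer ellipse at r₁, vis-viva gives v_p = √[μ(2/r₁ − 1/a_t)] = 14.272 km/s.
First burn Δv₁ = |v_p − v₁| = 2.099 km/s.
Circular speed at r₂: v₂ = √(μ/r₂) = 8.210 km/s.
Transfer-orbit speed at r₂: v_a = √[μ(2/r₂ − 1/a_t)] = 6.492 km/s.
Second burn Δv₂ = |v₂ − v_a| = 1.718 km/s.
Δv = Δv₁ + Δv₂ = 2.099 + 1.718 = 3.817 km/s.

Δv = 3.82 km/s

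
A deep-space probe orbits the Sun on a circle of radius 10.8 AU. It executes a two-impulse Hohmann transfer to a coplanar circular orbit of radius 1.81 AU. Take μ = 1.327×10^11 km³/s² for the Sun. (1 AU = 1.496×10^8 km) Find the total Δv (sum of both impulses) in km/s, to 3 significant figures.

In km: r₁ = 10.8 × 1.496×10^8 = 1.61568×10^9 km; r₂ = 1.81 × 1.496×10^8 = 2.70776×10^8 km.
Transfer-ellipse semi-major axis a_t = (r₁ + r₂)/2 = (1.61568×10^9 + 2.70776×10^8)/2 = 9.43228×10^8 km.
At r₁ the circular-orbit speed is v₁ = √(μ/r₁) = 9.063 km/s.
Transfer-orbit speed at r₁ (vis-viva equation): v_a = √[μ(2/r₁ − 1/a_t)] = 4.856 km/s.
First burn Δv₁ = |v_a − v₁| = 4.207 km/s.
Circular speed at r₂: v₂ = √(μ/r₂) = 22.1376 km/s.
Transfer-orbit speed at r₂: v_p = √[μ(2/r₂ − 1/a_t)] = 28.9734 km/s.
Second burn Δv₂ = |v₂ − v_p| = 6.836 km/s.
Δv = Δv₁ + Δv₂ = 4.207 + 6.836 = 11.04 km/s.

Δv = 11.0 km/s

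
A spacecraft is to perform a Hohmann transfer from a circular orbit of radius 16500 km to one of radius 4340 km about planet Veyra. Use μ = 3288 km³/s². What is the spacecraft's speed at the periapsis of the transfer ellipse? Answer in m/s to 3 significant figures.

Semi-major axis of the transfer orbit: a_t = (16500 + 4340)/2 = 10420 km.
The periapsis of the transfer ellipse is at r = 4340 km.
Vis-viva: v = √[μ(2/r − 1/a_t)] = √[3288 × (2/4340 − 1/10420)] = 1.095 km/s.

v = 1100 m/s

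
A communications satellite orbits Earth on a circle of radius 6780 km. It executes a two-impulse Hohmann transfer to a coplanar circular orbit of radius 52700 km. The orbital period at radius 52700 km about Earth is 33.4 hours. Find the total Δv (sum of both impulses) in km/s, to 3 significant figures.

From Kepler's third law T² = 4π²r³/μ at r = 52700 km, T = 33.4 hours = 33.4 × 3600 s = 1.2024×10^5 s: μ = 4π²r³/T² = 3.99663×10^5 km³/s².
The Hohmann ellipse has a_t = (r₁ + r₂)/2 = 29740 km.
At r₁ the circular-orbit speed is v₁ = √(μ/r₁) = 7.67771 km/s.
Transfer-orbit speed at r₁ (vis-viva): v_p = √[μ(2/r₁ − 1/a_t)] = 10.2204 km/s.
First burn Δv₁ = |v_p − v₁| = 2.543 km/s.
Circular speed at r₂: v₂ = √(μ/r₂) = 2.754 km/s.
Transfer-orbit speed at r₂: v_a = √[μ(2/r₂ − 1/a_t)] = 1.315 km/s.
Second burn Δv₂ = |v₂ − v_a| = 1.439 km/s.
Total Δv = Δv₁ + Δv₂ = 3.982 km/s.

Δv = 3.98 km/s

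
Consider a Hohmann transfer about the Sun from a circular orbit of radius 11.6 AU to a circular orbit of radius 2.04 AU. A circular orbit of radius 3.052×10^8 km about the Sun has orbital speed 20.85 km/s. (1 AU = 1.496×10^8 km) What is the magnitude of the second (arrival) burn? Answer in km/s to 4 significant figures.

Δv₂ = 6.342 km/s

From the circular-orbit relation v² = μ/r at r = 3.052×10^8 km: μ = v²r = (20.85)² × 3.052×10^8 = 1.32677×10^11 km³/s².
In km: r₁ = 11.6 × 1.496×10^8 = 1.73536×10^9 km; r₂ = 2.04 × 1.496×10^8 = 3.05184×10^8 km.
Transfer-ellipse semi-major axis a_t = (r₁ + r₂)/2 = (1.73536×10^9 + 3.05184×10^8)/2 = 1.020272×10^9 km.
Circular speed at r = 3.05184×10^8 km: v_c = √(μ/r) = 20.851 km/s.
Transfer-orbit speed at the same r (vis-viva, a = a_t): v_t = √[μ(2/r − 1/a_t)] = 27.193 km/s.
Δv₂ = |v_t − v_c| = |27.193 − 20.851| = 6.342 km/s.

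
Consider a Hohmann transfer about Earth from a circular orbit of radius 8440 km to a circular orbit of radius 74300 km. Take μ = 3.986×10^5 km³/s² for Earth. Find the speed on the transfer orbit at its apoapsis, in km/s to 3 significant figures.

v = 1.05 km/s

Semi-major axis of the transfer orbit: a_t = (8440 + 74300)/2 = 41370 km.
At apoapsis, r = 74300 km.
Applying v² = μ(2/r − 1/a_t): v = 1.046 km/s.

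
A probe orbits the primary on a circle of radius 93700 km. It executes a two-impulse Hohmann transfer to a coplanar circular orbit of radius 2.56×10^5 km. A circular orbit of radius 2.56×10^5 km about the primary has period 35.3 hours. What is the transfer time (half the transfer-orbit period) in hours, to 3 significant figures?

t = 9.96 hours

From Kepler's third law T² = 4π²r³/μ at r = 2.56×10^5 km, T = 35.3 hours = 35.3 × 3600 s = 1.2708×10^5 s: μ = 4π²r³/T² = 4.10133×10^7 km³/s².
Transfer-ellipse semi-major axis a_t = (r₁ + r₂)/2 = (93700 + 2.560×10^5)/2 = 1.7485×10^5 km.
By Kepler's third law the transfer-orbit period is T = 2π√(a_t³/μ), so t = T/2 = 35870 s.
Converting: 35870 s ÷ 3600 s/hour = 9.96 hours.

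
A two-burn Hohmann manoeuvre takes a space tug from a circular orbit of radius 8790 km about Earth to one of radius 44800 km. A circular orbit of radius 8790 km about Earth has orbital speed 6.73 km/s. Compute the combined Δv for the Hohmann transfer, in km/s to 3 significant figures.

Δv = 3.25 km/s

From the circular-orbit relation v² = μ/r at r = 8790 km: μ = v²r = (6.73)² × 8790 = 3.98125×10^5 km³/s².
Semi-major axis of the transfer orbit: a_t = (8790 + 44800)/2 = 26795 km.
Circular speed at r₁: v₁ = √(μ/r₁) = √(3.98125×10^5/8790) = 6.730 km/s.
On the transfer ellipse at r₁, v² = μ(2/r − 1/a) gives v_p = √[μ(2/r₁ − 1/a_t)] = 8.702 km/s.
First burn Δv₁ = |v_p − v₁| = 1.972 km/s.
Circular speed at r₂: v₂ = √(μ/r₂) = 2.981 km/s.
Transfer-orbit speed at r₂: v_a = √[μ(2/r₂ − 1/a_t)] = 1.707 km/s.
Second burn Δv₂ = |v₂ − v_a| = 1.274 km/s.
Δv = Δv₁ + Δv₂ = 1.972 + 1.274 = 3.246 km/s.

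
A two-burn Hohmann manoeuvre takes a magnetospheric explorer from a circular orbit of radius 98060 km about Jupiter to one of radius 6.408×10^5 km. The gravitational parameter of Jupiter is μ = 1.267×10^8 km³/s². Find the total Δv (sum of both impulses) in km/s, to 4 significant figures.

The Hohmann ellipse has a_t = (r₁ + r₂)/2 = 3.6943×10^5 km.
Circular speed at r₁: v₁ = √(μ/r₁) = √(1.267×10^8/98060) = 35.945 km/s.
On the transfer ellipse at r₁, v² = μ(2/r − 1/a) gives v_p = √[μ(2/r₁ − 1/a_t)] = 47.341 km/s.
First burn Δv₁ = |v_p − v₁| = 11.396 km/s.
Circular speed at r₂: v₂ = √(μ/r₂) = 14.0614 km/s.
Transfer-orbit speed at r₂: v_a = √[μ(2/r₂ − 1/a_t)] = 7.24448 km/s.
Second burn Δv₂ = |v₂ − v_a| = 6.8169 km/s.
Total Δv = Δv₁ + Δv₂ = 18.21 km/s.

Δv = 18.21 km/s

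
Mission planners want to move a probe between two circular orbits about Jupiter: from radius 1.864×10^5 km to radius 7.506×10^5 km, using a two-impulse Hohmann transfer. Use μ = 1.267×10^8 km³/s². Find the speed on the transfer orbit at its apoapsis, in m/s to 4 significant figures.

The Hohmann ellipse has a_t = (r₁ + r₂)/2 = 4.685×10^5 km.
The apoapsis of the transfer ellipse is at r = 7.506×10^5 km.
From the vis-viva equation, v = √[μ(2/r − 1/a_t)] = 8.195 km/s.

v = 8195 m/s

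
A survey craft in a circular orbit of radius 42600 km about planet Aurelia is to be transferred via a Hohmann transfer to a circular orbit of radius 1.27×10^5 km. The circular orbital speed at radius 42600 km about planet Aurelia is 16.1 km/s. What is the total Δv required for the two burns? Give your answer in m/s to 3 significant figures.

Δv = 6320 m/s

From the circular-orbit relation v² = μ/r at r = 42600 km: μ = v²r = (16.1)² × 42600 = 1.10423×10^7 km³/s².
Semi-major axis of the transfer orbit: a_t = (42600 + 1.270×10^5)/2 = 84800 km.
Circular speed at r₁: v₁ = √(μ/r₁) = √(1.10423×10^7/42600) = 16.10000 km/s.
On the transfer ellipse at r₁, vis-viva gives v_p = √[μ(2/r₁ − 1/a_t)] = 19.70288 km/s.
First burn Δv₁ = |v_p − v₁| = 3.60288 km/s.
At r₂, v₂ = √(μ/r₂) = 9.32457 km/s.
Transfer-orbit speed at r₂: v_a = √[μ(2/r₂ − 1/a_t)] = 6.60900 km/s.
Second burn Δv₂ = |v₂ − v_a| = 2.71557 km/s.
Total Δv = Δv₁ + Δv₂ = 6.318 km/s.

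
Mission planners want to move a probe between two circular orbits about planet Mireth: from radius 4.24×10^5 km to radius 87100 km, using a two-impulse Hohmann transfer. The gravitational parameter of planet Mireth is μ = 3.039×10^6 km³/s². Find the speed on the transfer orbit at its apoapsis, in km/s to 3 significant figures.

v = 1.56 km/s

The Hohmann ellipse has a_t = (r₁ + r₂)/2 = 2.5555×10^5 km.
At apoapsis, r = 4.240×10^5 km.
From the vis-viva equation, v = √[μ(2/r − 1/a_t)] = 1.563 km/s.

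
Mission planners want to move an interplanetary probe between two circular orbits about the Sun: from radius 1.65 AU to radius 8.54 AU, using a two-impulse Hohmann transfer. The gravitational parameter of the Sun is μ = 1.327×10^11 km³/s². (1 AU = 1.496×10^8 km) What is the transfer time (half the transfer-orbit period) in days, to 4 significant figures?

In km: r₁ = 1.65 × 1.496×10^8 = 2.4684×10^8 km; r₂ = 8.54 × 1.496×10^8 = 1.277584×10^9 km.
Transfer-ellipse semi-major axis a_t = (r₁ + r₂)/2 = (2.4684×10^8 + 1.277584×10^9)/2 = 7.62212×10^8 km.
By Kepler's third law the transfer-orbit period is T = 2π√(a_t³/μ), so t = T/2 = 1.8148×10^8 s.
Converting: 1.8148×10^8 s ÷ 86400 s/day = 2100 days.

t = 2100 days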